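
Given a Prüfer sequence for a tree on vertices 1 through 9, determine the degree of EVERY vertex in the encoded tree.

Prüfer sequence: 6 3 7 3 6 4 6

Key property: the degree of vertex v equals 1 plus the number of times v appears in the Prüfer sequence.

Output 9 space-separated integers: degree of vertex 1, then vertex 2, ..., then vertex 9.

p_1 = 6: count[6] becomes 1
p_2 = 3: count[3] becomes 1
p_3 = 7: count[7] becomes 1
p_4 = 3: count[3] becomes 2
p_5 = 6: count[6] becomes 2
p_6 = 4: count[4] becomes 1
p_7 = 6: count[6] becomes 3
Degrees (1 + count): deg[1]=1+0=1, deg[2]=1+0=1, deg[3]=1+2=3, deg[4]=1+1=2, deg[5]=1+0=1, deg[6]=1+3=4, deg[7]=1+1=2, deg[8]=1+0=1, deg[9]=1+0=1

Answer: 1 1 3 2 1 4 2 1 1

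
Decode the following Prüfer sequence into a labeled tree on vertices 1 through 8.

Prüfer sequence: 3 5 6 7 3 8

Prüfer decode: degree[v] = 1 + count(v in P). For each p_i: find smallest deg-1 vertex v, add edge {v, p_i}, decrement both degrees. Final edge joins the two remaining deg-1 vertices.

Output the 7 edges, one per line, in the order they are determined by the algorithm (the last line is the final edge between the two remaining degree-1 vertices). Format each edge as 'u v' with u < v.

Initial degrees: {1:1, 2:1, 3:3, 4:1, 5:2, 6:2, 7:2, 8:2}
Step 1: smallest deg-1 vertex = 1, p_1 = 3. Add edge {1,3}. Now deg[1]=0, deg[3]=2.
Step 2: smallest deg-1 vertex = 2, p_2 = 5. Add edge {2,5}. Now deg[2]=0, deg[5]=1.
Step 3: smallest deg-1 vertex = 4, p_3 = 6. Add edge {4,6}. Now deg[4]=0, deg[6]=1.
Step 4: smallest deg-1 vertex = 5, p_4 = 7. Add edge {5,7}. Now deg[5]=0, deg[7]=1.
Step 5: smallest deg-1 vertex = 6, p_5 = 3. Add edge {3,6}. Now deg[6]=0, deg[3]=1.
Step 6: smallest deg-1 vertex = 3, p_6 = 8. Add edge {3,8}. Now deg[3]=0, deg[8]=1.
Final: two remaining deg-1 vertices are 7, 8. Add edge {7,8}.

Answer: 1 3
2 5
4 6
5 7
3 6
3 8
7 8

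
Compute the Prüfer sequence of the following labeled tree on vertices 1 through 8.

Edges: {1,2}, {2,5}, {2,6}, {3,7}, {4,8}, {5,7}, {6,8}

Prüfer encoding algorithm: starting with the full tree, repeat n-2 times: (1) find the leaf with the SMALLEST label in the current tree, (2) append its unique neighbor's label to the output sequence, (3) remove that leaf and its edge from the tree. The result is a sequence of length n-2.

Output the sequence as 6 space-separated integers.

Step 1: leaves = {1,3,4}. Remove smallest leaf 1, emit neighbor 2.
Step 2: leaves = {3,4}. Remove smallest leaf 3, emit neighbor 7.
Step 3: leaves = {4,7}. Remove smallest leaf 4, emit neighbor 8.
Step 4: leaves = {7,8}. Remove smallest leaf 7, emit neighbor 5.
Step 5: leaves = {5,8}. Remove smallest leaf 5, emit neighbor 2.
Step 6: leaves = {2,8}. Remove smallest leaf 2, emit neighbor 6.
Done: 2 vertices remain (6, 8). Sequence = [2 7 8 5 2 6]

Answer: 2 7 8 5 2 6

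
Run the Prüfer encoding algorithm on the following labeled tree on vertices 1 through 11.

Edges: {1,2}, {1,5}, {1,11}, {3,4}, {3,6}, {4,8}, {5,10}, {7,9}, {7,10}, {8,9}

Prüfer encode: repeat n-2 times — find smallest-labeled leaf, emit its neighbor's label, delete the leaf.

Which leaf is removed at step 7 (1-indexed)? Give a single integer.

Answer: 7

Derivation:
Step 1: current leaves = {2,6,11}. Remove leaf 2 (neighbor: 1).
Step 2: current leaves = {6,11}. Remove leaf 6 (neighbor: 3).
Step 3: current leaves = {3,11}. Remove leaf 3 (neighbor: 4).
Step 4: current leaves = {4,11}. Remove leaf 4 (neighbor: 8).
Step 5: current leaves = {8,11}. Remove leaf 8 (neighbor: 9).
Step 6: current leaves = {9,11}. Remove leaf 9 (neighbor: 7).
Step 7: current leaves = {7,11}. Remove leaf 7 (neighbor: 10).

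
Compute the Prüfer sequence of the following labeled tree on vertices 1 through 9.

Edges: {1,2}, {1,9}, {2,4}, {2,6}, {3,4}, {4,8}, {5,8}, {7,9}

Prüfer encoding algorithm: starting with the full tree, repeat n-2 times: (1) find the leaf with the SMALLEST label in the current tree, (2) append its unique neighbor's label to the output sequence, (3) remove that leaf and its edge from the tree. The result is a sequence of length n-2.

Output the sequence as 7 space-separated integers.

Answer: 4 8 2 9 4 2 1

Derivation:
Step 1: leaves = {3,5,6,7}. Remove smallest leaf 3, emit neighbor 4.
Step 2: leaves = {5,6,7}. Remove smallest leaf 5, emit neighbor 8.
Step 3: leaves = {6,7,8}. Remove smallest leaf 6, emit neighbor 2.
Step 4: leaves = {7,8}. Remove smallest leaf 7, emit neighbor 9.
Step 5: leaves = {8,9}. Remove smallest leaf 8, emit neighbor 4.
Step 6: leaves = {4,9}. Remove smallest leaf 4, emit neighbor 2.
Step 7: leaves = {2,9}. Remove smallest leaf 2, emit neighbor 1.
Done: 2 vertices remain (1, 9). Sequence = [4 8 2 9 4 2 1]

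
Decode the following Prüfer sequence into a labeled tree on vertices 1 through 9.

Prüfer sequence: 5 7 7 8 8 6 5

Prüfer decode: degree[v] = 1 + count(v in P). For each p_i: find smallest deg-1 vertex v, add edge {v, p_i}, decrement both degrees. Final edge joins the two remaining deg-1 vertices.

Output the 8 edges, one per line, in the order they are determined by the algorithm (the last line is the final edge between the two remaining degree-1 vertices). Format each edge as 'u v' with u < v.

Answer: 1 5
2 7
3 7
4 8
7 8
6 8
5 6
5 9

Derivation:
Initial degrees: {1:1, 2:1, 3:1, 4:1, 5:3, 6:2, 7:3, 8:3, 9:1}
Step 1: smallest deg-1 vertex = 1, p_1 = 5. Add edge {1,5}. Now deg[1]=0, deg[5]=2.
Step 2: smallest deg-1 vertex = 2, p_2 = 7. Add edge {2,7}. Now deg[2]=0, deg[7]=2.
Step 3: smallest deg-1 vertex = 3, p_3 = 7. Add edge {3,7}. Now deg[3]=0, deg[7]=1.
Step 4: smallest deg-1 vertex = 4, p_4 = 8. Add edge {4,8}. Now deg[4]=0, deg[8]=2.
Step 5: smallest deg-1 vertex = 7, p_5 = 8. Add edge {7,8}. Now deg[7]=0, deg[8]=1.
Step 6: smallest deg-1 vertex = 8, p_6 = 6. Add edge {6,8}. Now deg[8]=0, deg[6]=1.
Step 7: smallest deg-1 vertex = 6, p_7 = 5. Add edge {5,6}. Now deg[6]=0, deg[5]=1.
Final: two remaining deg-1 vertices are 5, 9. Add edge {5,9}.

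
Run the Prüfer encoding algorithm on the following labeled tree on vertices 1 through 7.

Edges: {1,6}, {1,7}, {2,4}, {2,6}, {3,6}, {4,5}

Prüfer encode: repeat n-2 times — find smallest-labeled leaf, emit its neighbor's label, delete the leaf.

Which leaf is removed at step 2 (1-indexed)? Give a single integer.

Answer: 5

Derivation:
Step 1: current leaves = {3,5,7}. Remove leaf 3 (neighbor: 6).
Step 2: current leaves = {5,7}. Remove leaf 5 (neighbor: 4).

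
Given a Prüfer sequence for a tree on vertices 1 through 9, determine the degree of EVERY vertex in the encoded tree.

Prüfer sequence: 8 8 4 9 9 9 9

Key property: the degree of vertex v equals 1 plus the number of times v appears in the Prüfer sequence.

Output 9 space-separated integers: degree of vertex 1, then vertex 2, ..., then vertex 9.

p_1 = 8: count[8] becomes 1
p_2 = 8: count[8] becomes 2
p_3 = 4: count[4] becomes 1
p_4 = 9: count[9] becomes 1
p_5 = 9: count[9] becomes 2
p_6 = 9: count[9] becomes 3
p_7 = 9: count[9] becomes 4
Degrees (1 + count): deg[1]=1+0=1, deg[2]=1+0=1, deg[3]=1+0=1, deg[4]=1+1=2, deg[5]=1+0=1, deg[6]=1+0=1, deg[7]=1+0=1, deg[8]=1+2=3, deg[9]=1+4=5

Answer: 1 1 1 2 1 1 1 3 5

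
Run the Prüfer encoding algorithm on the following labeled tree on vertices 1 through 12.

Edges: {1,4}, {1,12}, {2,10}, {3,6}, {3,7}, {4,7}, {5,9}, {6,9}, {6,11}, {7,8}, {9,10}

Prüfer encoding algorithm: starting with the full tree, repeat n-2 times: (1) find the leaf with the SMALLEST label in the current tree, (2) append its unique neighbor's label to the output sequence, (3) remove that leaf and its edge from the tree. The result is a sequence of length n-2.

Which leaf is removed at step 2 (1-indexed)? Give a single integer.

Answer: 5

Derivation:
Step 1: current leaves = {2,5,8,11,12}. Remove leaf 2 (neighbor: 10).
Step 2: current leaves = {5,8,10,11,12}. Remove leaf 5 (neighbor: 9).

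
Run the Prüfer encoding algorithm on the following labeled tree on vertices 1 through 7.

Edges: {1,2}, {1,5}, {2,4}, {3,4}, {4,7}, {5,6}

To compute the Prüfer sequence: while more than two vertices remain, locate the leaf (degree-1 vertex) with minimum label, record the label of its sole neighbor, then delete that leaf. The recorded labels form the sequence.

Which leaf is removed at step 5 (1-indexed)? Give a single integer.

Answer: 2

Derivation:
Step 1: current leaves = {3,6,7}. Remove leaf 3 (neighbor: 4).
Step 2: current leaves = {6,7}. Remove leaf 6 (neighbor: 5).
Step 3: current leaves = {5,7}. Remove leaf 5 (neighbor: 1).
Step 4: current leaves = {1,7}. Remove leaf 1 (neighbor: 2).
Step 5: current leaves = {2,7}. Remove leaf 2 (neighbor: 4).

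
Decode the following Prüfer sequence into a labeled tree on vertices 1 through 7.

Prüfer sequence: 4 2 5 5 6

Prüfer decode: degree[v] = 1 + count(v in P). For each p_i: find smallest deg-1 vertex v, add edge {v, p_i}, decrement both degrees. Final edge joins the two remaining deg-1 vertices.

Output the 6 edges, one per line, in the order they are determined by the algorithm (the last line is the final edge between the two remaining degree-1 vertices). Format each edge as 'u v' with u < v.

Answer: 1 4
2 3
2 5
4 5
5 6
6 7

Derivation:
Initial degrees: {1:1, 2:2, 3:1, 4:2, 5:3, 6:2, 7:1}
Step 1: smallest deg-1 vertex = 1, p_1 = 4. Add edge {1,4}. Now deg[1]=0, deg[4]=1.
Step 2: smallest deg-1 vertex = 3, p_2 = 2. Add edge {2,3}. Now deg[3]=0, deg[2]=1.
Step 3: smallest deg-1 vertex = 2, p_3 = 5. Add edge {2,5}. Now deg[2]=0, deg[5]=2.
Step 4: smallest deg-1 vertex = 4, p_4 = 5. Add edge {4,5}. Now deg[4]=0, deg[5]=1.
Step 5: smallest deg-1 vertex = 5, p_5 = 6. Add edge {5,6}. Now deg[5]=0, deg[6]=1.
Final: two remaining deg-1 vertices are 6, 7. Add edge {6,7}.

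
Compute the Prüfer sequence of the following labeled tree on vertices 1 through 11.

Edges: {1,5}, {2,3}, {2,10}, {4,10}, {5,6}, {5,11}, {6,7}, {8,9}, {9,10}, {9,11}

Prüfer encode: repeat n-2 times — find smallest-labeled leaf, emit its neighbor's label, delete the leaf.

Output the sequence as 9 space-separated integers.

Answer: 5 2 10 10 6 5 11 9 9

Derivation:
Step 1: leaves = {1,3,4,7,8}. Remove smallest leaf 1, emit neighbor 5.
Step 2: leaves = {3,4,7,8}. Remove smallest leaf 3, emit neighbor 2.
Step 3: leaves = {2,4,7,8}. Remove smallest leaf 2, emit neighbor 10.
Step 4: leaves = {4,7,8}. Remove smallest leaf 4, emit neighbor 10.
Step 5: leaves = {7,8,10}. Remove smallest leaf 7, emit neighbor 6.
Step 6: leaves = {6,8,10}. Remove smallest leaf 6, emit neighbor 5.
Step 7: leaves = {5,8,10}. Remove smallest leaf 5, emit neighbor 11.
Step 8: leaves = {8,10,11}. Remove smallest leaf 8, emit neighbor 9.
Step 9: leaves = {10,11}. Remove smallest leaf 10, emit neighbor 9.
Done: 2 vertices remain (9, 11). Sequence = [5 2 10 10 6 5 11 9 9]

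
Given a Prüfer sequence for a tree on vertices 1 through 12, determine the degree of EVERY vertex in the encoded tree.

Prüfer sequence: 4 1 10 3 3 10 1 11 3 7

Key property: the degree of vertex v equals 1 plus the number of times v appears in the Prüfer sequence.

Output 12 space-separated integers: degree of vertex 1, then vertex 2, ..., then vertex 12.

p_1 = 4: count[4] becomes 1
p_2 = 1: count[1] becomes 1
p_3 = 10: count[10] becomes 1
p_4 = 3: count[3] becomes 1
p_5 = 3: count[3] becomes 2
p_6 = 10: count[10] becomes 2
p_7 = 1: count[1] becomes 2
p_8 = 11: count[11] becomes 1
p_9 = 3: count[3] becomes 3
p_10 = 7: count[7] becomes 1
Degrees (1 + count): deg[1]=1+2=3, deg[2]=1+0=1, deg[3]=1+3=4, deg[4]=1+1=2, deg[5]=1+0=1, deg[6]=1+0=1, deg[7]=1+1=2, deg[8]=1+0=1, deg[9]=1+0=1, deg[10]=1+2=3, deg[11]=1+1=2, deg[12]=1+0=1

Answer: 3 1 4 2 1 1 2 1 1 3 2 1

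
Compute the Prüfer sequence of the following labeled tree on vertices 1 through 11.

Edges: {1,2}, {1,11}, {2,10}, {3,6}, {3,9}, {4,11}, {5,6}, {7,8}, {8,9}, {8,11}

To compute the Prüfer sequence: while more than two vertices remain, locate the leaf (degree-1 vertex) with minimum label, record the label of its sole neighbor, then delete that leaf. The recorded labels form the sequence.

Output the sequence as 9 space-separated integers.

Step 1: leaves = {4,5,7,10}. Remove smallest leaf 4, emit neighbor 11.
Step 2: leaves = {5,7,10}. Remove smallest leaf 5, emit neighbor 6.
Step 3: leaves = {6,7,10}. Remove smallest leaf 6, emit neighbor 3.
Step 4: leaves = {3,7,10}. Remove smallest leaf 3, emit neighbor 9.
Step 5: leaves = {7,9,10}. Remove smallest leaf 7, emit neighbor 8.
Step 6: leaves = {9,10}. Remove smallest leaf 9, emit neighbor 8.
Step 7: leaves = {8,10}. Remove smallest leaf 8, emit neighbor 11.
Step 8: leaves = {10,11}. Remove smallest leaf 10, emit neighbor 2.
Step 9: leaves = {2,11}. Remove smallest leaf 2, emit neighbor 1.
Done: 2 vertices remain (1, 11). Sequence = [11 6 3 9 8 8 11 2 1]

Answer: 11 6 3 9 8 8 11 2 1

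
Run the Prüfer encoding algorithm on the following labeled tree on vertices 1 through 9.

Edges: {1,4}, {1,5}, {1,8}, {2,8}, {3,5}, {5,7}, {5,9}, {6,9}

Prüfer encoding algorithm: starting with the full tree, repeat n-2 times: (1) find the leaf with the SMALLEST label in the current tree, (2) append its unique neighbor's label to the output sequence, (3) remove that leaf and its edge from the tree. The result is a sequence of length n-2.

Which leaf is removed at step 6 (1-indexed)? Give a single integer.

Answer: 8

Derivation:
Step 1: current leaves = {2,3,4,6,7}. Remove leaf 2 (neighbor: 8).
Step 2: current leaves = {3,4,6,7,8}. Remove leaf 3 (neighbor: 5).
Step 3: current leaves = {4,6,7,8}. Remove leaf 4 (neighbor: 1).
Step 4: current leaves = {6,7,8}. Remove leaf 6 (neighbor: 9).
Step 5: current leaves = {7,8,9}. Remove leaf 7 (neighbor: 5).
Step 6: current leaves = {8,9}. Remove leaf 8 (neighbor: 1).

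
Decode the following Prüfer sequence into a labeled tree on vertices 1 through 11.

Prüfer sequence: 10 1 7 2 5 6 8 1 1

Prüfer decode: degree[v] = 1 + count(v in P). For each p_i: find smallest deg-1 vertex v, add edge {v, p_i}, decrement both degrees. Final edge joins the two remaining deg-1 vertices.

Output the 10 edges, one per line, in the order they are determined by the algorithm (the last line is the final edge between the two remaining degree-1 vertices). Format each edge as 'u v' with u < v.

Answer: 3 10
1 4
7 9
2 7
2 5
5 6
6 8
1 8
1 10
1 11

Derivation:
Initial degrees: {1:4, 2:2, 3:1, 4:1, 5:2, 6:2, 7:2, 8:2, 9:1, 10:2, 11:1}
Step 1: smallest deg-1 vertex = 3, p_1 = 10. Add edge {3,10}. Now deg[3]=0, deg[10]=1.
Step 2: smallest deg-1 vertex = 4, p_2 = 1. Add edge {1,4}. Now deg[4]=0, deg[1]=3.
Step 3: smallest deg-1 vertex = 9, p_3 = 7. Add edge {7,9}. Now deg[9]=0, deg[7]=1.
Step 4: smallest deg-1 vertex = 7, p_4 = 2. Add edge {2,7}. Now deg[7]=0, deg[2]=1.
Step 5: smallest deg-1 vertex = 2, p_5 = 5. Add edge {2,5}. Now deg[2]=0, deg[5]=1.
Step 6: smallest deg-1 vertex = 5, p_6 = 6. Add edge {5,6}. Now deg[5]=0, deg[6]=1.
Step 7: smallest deg-1 vertex = 6, p_7 = 8. Add edge {6,8}. Now deg[6]=0, deg[8]=1.
Step 8: smallest deg-1 vertex = 8, p_8 = 1. Add edge {1,8}. Now deg[8]=0, deg[1]=2.
Step 9: smallest deg-1 vertex = 10, p_9 = 1. Add edge {1,10}. Now deg[10]=0, deg[1]=1.
Final: two remaining deg-1 vertices are 1, 11. Add edge {1,11}.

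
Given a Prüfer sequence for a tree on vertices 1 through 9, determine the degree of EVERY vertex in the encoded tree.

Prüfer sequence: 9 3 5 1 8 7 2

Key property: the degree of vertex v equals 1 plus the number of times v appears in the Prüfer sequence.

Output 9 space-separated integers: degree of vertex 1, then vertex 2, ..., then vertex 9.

p_1 = 9: count[9] becomes 1
p_2 = 3: count[3] becomes 1
p_3 = 5: count[5] becomes 1
p_4 = 1: count[1] becomes 1
p_5 = 8: count[8] becomes 1
p_6 = 7: count[7] becomes 1
p_7 = 2: count[2] becomes 1
Degrees (1 + count): deg[1]=1+1=2, deg[2]=1+1=2, deg[3]=1+1=2, deg[4]=1+0=1, deg[5]=1+1=2, deg[6]=1+0=1, deg[7]=1+1=2, deg[8]=1+1=2, deg[9]=1+1=2

Answer: 2 2 2 1 2 1 2 2 2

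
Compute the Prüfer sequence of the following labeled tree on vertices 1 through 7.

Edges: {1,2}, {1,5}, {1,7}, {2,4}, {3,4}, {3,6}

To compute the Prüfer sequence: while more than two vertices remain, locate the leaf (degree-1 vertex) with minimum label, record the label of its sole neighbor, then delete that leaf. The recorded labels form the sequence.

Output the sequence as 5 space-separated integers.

Step 1: leaves = {5,6,7}. Remove smallest leaf 5, emit neighbor 1.
Step 2: leaves = {6,7}. Remove smallest leaf 6, emit neighbor 3.
Step 3: leaves = {3,7}. Remove smallest leaf 3, emit neighbor 4.
Step 4: leaves = {4,7}. Remove smallest leaf 4, emit neighbor 2.
Step 5: leaves = {2,7}. Remove smallest leaf 2, emit neighbor 1.
Done: 2 vertices remain (1, 7). Sequence = [1 3 4 2 1]

Answer: 1 3 4 2 1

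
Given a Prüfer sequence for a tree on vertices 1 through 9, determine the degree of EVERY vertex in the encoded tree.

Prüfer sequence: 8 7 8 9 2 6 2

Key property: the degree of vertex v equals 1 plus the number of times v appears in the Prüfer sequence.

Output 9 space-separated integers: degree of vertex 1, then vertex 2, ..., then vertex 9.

Answer: 1 3 1 1 1 2 2 3 2

Derivation:
p_1 = 8: count[8] becomes 1
p_2 = 7: count[7] becomes 1
p_3 = 8: count[8] becomes 2
p_4 = 9: count[9] becomes 1
p_5 = 2: count[2] becomes 1
p_6 = 6: count[6] becomes 1
p_7 = 2: count[2] becomes 2
Degrees (1 + count): deg[1]=1+0=1, deg[2]=1+2=3, deg[3]=1+0=1, deg[4]=1+0=1, deg[5]=1+0=1, deg[6]=1+1=2, deg[7]=1+1=2, deg[8]=1+2=3, deg[9]=1+1=2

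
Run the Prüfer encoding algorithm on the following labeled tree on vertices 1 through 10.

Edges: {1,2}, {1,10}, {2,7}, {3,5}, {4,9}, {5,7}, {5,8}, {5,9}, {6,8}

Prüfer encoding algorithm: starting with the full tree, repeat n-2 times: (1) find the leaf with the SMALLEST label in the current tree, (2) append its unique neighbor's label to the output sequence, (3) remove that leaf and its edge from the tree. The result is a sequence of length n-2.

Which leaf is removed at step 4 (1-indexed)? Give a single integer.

Step 1: current leaves = {3,4,6,10}. Remove leaf 3 (neighbor: 5).
Step 2: current leaves = {4,6,10}. Remove leaf 4 (neighbor: 9).
Step 3: current leaves = {6,9,10}. Remove leaf 6 (neighbor: 8).
Step 4: current leaves = {8,9,10}. Remove leaf 8 (neighbor: 5).

Answer: 8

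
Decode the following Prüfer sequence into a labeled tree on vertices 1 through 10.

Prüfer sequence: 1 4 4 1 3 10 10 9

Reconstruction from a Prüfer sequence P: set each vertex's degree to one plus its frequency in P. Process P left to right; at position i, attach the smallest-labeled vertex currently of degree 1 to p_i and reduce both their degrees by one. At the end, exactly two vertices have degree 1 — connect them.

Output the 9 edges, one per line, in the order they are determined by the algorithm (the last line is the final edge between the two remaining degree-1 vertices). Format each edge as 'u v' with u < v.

Answer: 1 2
4 5
4 6
1 4
1 3
3 10
7 10
8 9
9 10

Derivation:
Initial degrees: {1:3, 2:1, 3:2, 4:3, 5:1, 6:1, 7:1, 8:1, 9:2, 10:3}
Step 1: smallest deg-1 vertex = 2, p_1 = 1. Add edge {1,2}. Now deg[2]=0, deg[1]=2.
Step 2: smallest deg-1 vertex = 5, p_2 = 4. Add edge {4,5}. Now deg[5]=0, deg[4]=2.
Step 3: smallest deg-1 vertex = 6, p_3 = 4. Add edge {4,6}. Now deg[6]=0, deg[4]=1.
Step 4: smallest deg-1 vertex = 4, p_4 = 1. Add edge {1,4}. Now deg[4]=0, deg[1]=1.
Step 5: smallest deg-1 vertex = 1, p_5 = 3. Add edge {1,3}. Now deg[1]=0, deg[3]=1.
Step 6: smallest deg-1 vertex = 3, p_6 = 10. Add edge {3,10}. Now deg[3]=0, deg[10]=2.
Step 7: smallest deg-1 vertex = 7, p_7 = 10. Add edge {7,10}. Now deg[7]=0, deg[10]=1.
Step 8: smallest deg-1 vertex = 8, p_8 = 9. Add edge {8,9}. Now deg[8]=0, deg[9]=1.
Final: two remaining deg-1 vertices are 9, 10. Add edge {9,10}.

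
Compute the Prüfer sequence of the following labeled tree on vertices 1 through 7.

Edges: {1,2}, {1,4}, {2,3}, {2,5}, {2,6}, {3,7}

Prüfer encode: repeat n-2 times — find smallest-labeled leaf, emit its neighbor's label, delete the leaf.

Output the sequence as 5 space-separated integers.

Answer: 1 2 2 2 3

Derivation:
Step 1: leaves = {4,5,6,7}. Remove smallest leaf 4, emit neighbor 1.
Step 2: leaves = {1,5,6,7}. Remove smallest leaf 1, emit neighbor 2.
Step 3: leaves = {5,6,7}. Remove smallest leaf 5, emit neighbor 2.
Step 4: leaves = {6,7}. Remove smallest leaf 6, emit neighbor 2.
Step 5: leaves = {2,7}. Remove smallest leaf 2, emit neighbor 3.
Done: 2 vertices remain (3, 7). Sequence = [1 2 2 2 3]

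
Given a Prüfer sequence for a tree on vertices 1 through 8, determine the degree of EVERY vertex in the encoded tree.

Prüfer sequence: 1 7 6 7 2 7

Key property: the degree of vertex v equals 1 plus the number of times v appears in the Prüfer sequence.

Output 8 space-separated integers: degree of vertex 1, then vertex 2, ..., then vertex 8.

Answer: 2 2 1 1 1 2 4 1

Derivation:
p_1 = 1: count[1] becomes 1
p_2 = 7: count[7] becomes 1
p_3 = 6: count[6] becomes 1
p_4 = 7: count[7] becomes 2
p_5 = 2: count[2] becomes 1
p_6 = 7: count[7] becomes 3
Degrees (1 + count): deg[1]=1+1=2, deg[2]=1+1=2, deg[3]=1+0=1, deg[4]=1+0=1, deg[5]=1+0=1, deg[6]=1+1=2, deg[7]=1+3=4, deg[8]=1+0=1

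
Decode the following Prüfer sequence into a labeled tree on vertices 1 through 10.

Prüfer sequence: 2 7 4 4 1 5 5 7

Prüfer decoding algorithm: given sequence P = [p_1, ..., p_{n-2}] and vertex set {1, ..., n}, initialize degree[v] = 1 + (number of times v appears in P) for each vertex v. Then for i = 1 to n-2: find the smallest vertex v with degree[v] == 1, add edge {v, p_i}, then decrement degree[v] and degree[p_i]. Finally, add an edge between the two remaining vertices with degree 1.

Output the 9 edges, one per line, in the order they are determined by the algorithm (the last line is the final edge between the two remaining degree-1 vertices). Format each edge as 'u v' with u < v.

Answer: 2 3
2 7
4 6
4 8
1 4
1 5
5 9
5 7
7 10

Derivation:
Initial degrees: {1:2, 2:2, 3:1, 4:3, 5:3, 6:1, 7:3, 8:1, 9:1, 10:1}
Step 1: smallest deg-1 vertex = 3, p_1 = 2. Add edge {2,3}. Now deg[3]=0, deg[2]=1.
Step 2: smallest deg-1 vertex = 2, p_2 = 7. Add edge {2,7}. Now deg[2]=0, deg[7]=2.
Step 3: smallest deg-1 vertex = 6, p_3 = 4. Add edge {4,6}. Now deg[6]=0, deg[4]=2.
Step 4: smallest deg-1 vertex = 8, p_4 = 4. Add edge {4,8}. Now deg[8]=0, deg[4]=1.
Step 5: smallest deg-1 vertex = 4, p_5 = 1. Add edge {1,4}. Now deg[4]=0, deg[1]=1.
Step 6: smallest deg-1 vertex = 1, p_6 = 5. Add edge {1,5}. Now deg[1]=0, deg[5]=2.
Step 7: smallest deg-1 vertex = 9, p_7 = 5. Add edge {5,9}. Now deg[9]=0, deg[5]=1.
Step 8: smallest deg-1 vertex = 5, p_8 = 7. Add edge {5,7}. Now deg[5]=0, deg[7]=1.
Final: two remaining deg-1 vertices are 7, 10. Add edge {7,10}.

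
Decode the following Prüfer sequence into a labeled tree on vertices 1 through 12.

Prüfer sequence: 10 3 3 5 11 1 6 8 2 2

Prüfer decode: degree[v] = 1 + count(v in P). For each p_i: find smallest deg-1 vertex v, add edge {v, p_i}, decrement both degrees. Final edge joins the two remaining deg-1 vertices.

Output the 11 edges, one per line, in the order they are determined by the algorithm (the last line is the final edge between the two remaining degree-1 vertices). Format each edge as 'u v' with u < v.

Initial degrees: {1:2, 2:3, 3:3, 4:1, 5:2, 6:2, 7:1, 8:2, 9:1, 10:2, 11:2, 12:1}
Step 1: smallest deg-1 vertex = 4, p_1 = 10. Add edge {4,10}. Now deg[4]=0, deg[10]=1.
Step 2: smallest deg-1 vertex = 7, p_2 = 3. Add edge {3,7}. Now deg[7]=0, deg[3]=2.
Step 3: smallest deg-1 vertex = 9, p_3 = 3. Add edge {3,9}. Now deg[9]=0, deg[3]=1.
Step 4: smallest deg-1 vertex = 3, p_4 = 5. Add edge {3,5}. Now deg[3]=0, deg[5]=1.
Step 5: smallest deg-1 vertex = 5, p_5 = 11. Add edge {5,11}. Now deg[5]=0, deg[11]=1.
Step 6: smallest deg-1 vertex = 10, p_6 = 1. Add edge {1,10}. Now deg[10]=0, deg[1]=1.
Step 7: smallest deg-1 vertex = 1, p_7 = 6. Add edge {1,6}. Now deg[1]=0, deg[6]=1.
Step 8: smallest deg-1 vertex = 6, p_8 = 8. Add edge {6,8}. Now deg[6]=0, deg[8]=1.
Step 9: smallest deg-1 vertex = 8, p_9 = 2. Add edge {2,8}. Now deg[8]=0, deg[2]=2.
Step 10: smallest deg-1 vertex = 11, p_10 = 2. Add edge {2,11}. Now deg[11]=0, deg[2]=1.
Final: two remaining deg-1 vertices are 2, 12. Add edge {2,12}.

Answer: 4 10
3 7
3 9
3 5
5 11
1 10
1 6
6 8
2 8
2 11
2 12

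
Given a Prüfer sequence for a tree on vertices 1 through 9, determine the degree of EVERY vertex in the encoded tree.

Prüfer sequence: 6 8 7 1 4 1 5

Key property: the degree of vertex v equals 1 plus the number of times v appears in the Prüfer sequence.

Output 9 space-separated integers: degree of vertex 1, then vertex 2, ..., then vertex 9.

p_1 = 6: count[6] becomes 1
p_2 = 8: count[8] becomes 1
p_3 = 7: count[7] becomes 1
p_4 = 1: count[1] becomes 1
p_5 = 4: count[4] becomes 1
p_6 = 1: count[1] becomes 2
p_7 = 5: count[5] becomes 1
Degrees (1 + count): deg[1]=1+2=3, deg[2]=1+0=1, deg[3]=1+0=1, deg[4]=1+1=2, deg[5]=1+1=2, deg[6]=1+1=2, deg[7]=1+1=2, deg[8]=1+1=2, deg[9]=1+0=1

Answer: 3 1 1 2 2 2 2 2 1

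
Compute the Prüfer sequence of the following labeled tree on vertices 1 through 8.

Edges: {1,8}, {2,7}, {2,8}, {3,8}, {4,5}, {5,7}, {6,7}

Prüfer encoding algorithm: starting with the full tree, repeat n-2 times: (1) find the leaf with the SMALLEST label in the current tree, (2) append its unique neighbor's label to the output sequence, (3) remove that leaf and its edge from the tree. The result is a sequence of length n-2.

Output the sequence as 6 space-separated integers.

Answer: 8 8 5 7 7 2

Derivation:
Step 1: leaves = {1,3,4,6}. Remove smallest leaf 1, emit neighbor 8.
Step 2: leaves = {3,4,6}. Remove smallest leaf 3, emit neighbor 8.
Step 3: leaves = {4,6,8}. Remove smallest leaf 4, emit neighbor 5.
Step 4: leaves = {5,6,8}. Remove smallest leaf 5, emit neighbor 7.
Step 5: leaves = {6,8}. Remove smallest leaf 6, emit neighbor 7.
Step 6: leaves = {7,8}. Remove smallest leaf 7, emit neighbor 2.
Done: 2 vertices remain (2, 8). Sequence = [8 8 5 7 7 2]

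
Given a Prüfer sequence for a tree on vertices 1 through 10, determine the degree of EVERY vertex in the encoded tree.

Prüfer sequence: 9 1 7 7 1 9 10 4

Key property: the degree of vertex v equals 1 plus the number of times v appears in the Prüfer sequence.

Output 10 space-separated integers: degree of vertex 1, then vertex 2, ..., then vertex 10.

Answer: 3 1 1 2 1 1 3 1 3 2

Derivation:
p_1 = 9: count[9] becomes 1
p_2 = 1: count[1] becomes 1
p_3 = 7: count[7] becomes 1
p_4 = 7: count[7] becomes 2
p_5 = 1: count[1] becomes 2
p_6 = 9: count[9] becomes 2
p_7 = 10: count[10] becomes 1
p_8 = 4: count[4] becomes 1
Degrees (1 + count): deg[1]=1+2=3, deg[2]=1+0=1, deg[3]=1+0=1, deg[4]=1+1=2, deg[5]=1+0=1, deg[6]=1+0=1, deg[7]=1+2=3, deg[8]=1+0=1, deg[9]=1+2=3, deg[10]=1+1=2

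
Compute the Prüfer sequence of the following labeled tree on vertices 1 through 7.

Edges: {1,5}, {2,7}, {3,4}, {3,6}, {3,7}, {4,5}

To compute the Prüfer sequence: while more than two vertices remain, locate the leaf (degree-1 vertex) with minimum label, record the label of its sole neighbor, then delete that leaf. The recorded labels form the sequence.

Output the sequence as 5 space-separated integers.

Answer: 5 7 4 3 3

Derivation:
Step 1: leaves = {1,2,6}. Remove smallest leaf 1, emit neighbor 5.
Step 2: leaves = {2,5,6}. Remove smallest leaf 2, emit neighbor 7.
Step 3: leaves = {5,6,7}. Remove smallest leaf 5, emit neighbor 4.
Step 4: leaves = {4,6,7}. Remove smallest leaf 4, emit neighbor 3.
Step 5: leaves = {6,7}. Remove smallest leaf 6, emit neighbor 3.
Done: 2 vertices remain (3, 7). Sequence = [5 7 4 3 3]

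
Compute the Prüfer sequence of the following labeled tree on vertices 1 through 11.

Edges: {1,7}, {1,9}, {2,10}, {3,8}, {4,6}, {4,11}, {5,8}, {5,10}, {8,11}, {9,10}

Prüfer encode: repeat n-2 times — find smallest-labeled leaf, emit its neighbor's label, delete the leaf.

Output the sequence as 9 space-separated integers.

Step 1: leaves = {2,3,6,7}. Remove smallest leaf 2, emit neighbor 10.
Step 2: leaves = {3,6,7}. Remove smallest leaf 3, emit neighbor 8.
Step 3: leaves = {6,7}. Remove smallest leaf 6, emit neighbor 4.
Step 4: leaves = {4,7}. Remove smallest leaf 4, emit neighbor 11.
Step 5: leaves = {7,11}. Remove smallest leaf 7, emit neighbor 1.
Step 6: leaves = {1,11}. Remove smallest leaf 1, emit neighbor 9.
Step 7: leaves = {9,11}. Remove smallest leaf 9, emit neighbor 10.
Step 8: leaves = {10,11}. Remove smallest leaf 10, emit neighbor 5.
Step 9: leaves = {5,11}. Remove smallest leaf 5, emit neighbor 8.
Done: 2 vertices remain (8, 11). Sequence = [10 8 4 11 1 9 10 5 8]

Answer: 10 8 4 11 1 9 10 5 8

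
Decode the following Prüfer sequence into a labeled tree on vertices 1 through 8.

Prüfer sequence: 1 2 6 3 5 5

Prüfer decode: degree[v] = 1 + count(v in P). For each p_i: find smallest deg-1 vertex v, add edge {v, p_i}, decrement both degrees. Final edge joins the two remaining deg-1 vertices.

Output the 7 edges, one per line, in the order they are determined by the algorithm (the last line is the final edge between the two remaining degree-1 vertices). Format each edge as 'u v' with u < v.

Initial degrees: {1:2, 2:2, 3:2, 4:1, 5:3, 6:2, 7:1, 8:1}
Step 1: smallest deg-1 vertex = 4, p_1 = 1. Add edge {1,4}. Now deg[4]=0, deg[1]=1.
Step 2: smallest deg-1 vertex = 1, p_2 = 2. Add edge {1,2}. Now deg[1]=0, deg[2]=1.
Step 3: smallest deg-1 vertex = 2, p_3 = 6. Add edge {2,6}. Now deg[2]=0, deg[6]=1.
Step 4: smallest deg-1 vertex = 6, p_4 = 3. Add edge {3,6}. Now deg[6]=0, deg[3]=1.
Step 5: smallest deg-1 vertex = 3, p_5 = 5. Add edge {3,5}. Now deg[3]=0, deg[5]=2.
Step 6: smallest deg-1 vertex = 7, p_6 = 5. Add edge {5,7}. Now deg[7]=0, deg[5]=1.
Final: two remaining deg-1 vertices are 5, 8. Add edge {5,8}.

Answer: 1 4
1 2
2 6
3 6
3 5
5 7
5 8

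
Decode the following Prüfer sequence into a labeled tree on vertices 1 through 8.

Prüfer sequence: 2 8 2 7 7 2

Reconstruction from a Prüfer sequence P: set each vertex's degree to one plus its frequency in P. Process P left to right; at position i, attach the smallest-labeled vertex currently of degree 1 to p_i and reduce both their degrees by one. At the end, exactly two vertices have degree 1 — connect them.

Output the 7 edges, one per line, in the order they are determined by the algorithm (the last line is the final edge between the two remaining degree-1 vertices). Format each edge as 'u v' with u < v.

Initial degrees: {1:1, 2:4, 3:1, 4:1, 5:1, 6:1, 7:3, 8:2}
Step 1: smallest deg-1 vertex = 1, p_1 = 2. Add edge {1,2}. Now deg[1]=0, deg[2]=3.
Step 2: smallest deg-1 vertex = 3, p_2 = 8. Add edge {3,8}. Now deg[3]=0, deg[8]=1.
Step 3: smallest deg-1 vertex = 4, p_3 = 2. Add edge {2,4}. Now deg[4]=0, deg[2]=2.
Step 4: smallest deg-1 vertex = 5, p_4 = 7. Add edge {5,7}. Now deg[5]=0, deg[7]=2.
Step 5: smallest deg-1 vertex = 6, p_5 = 7. Add edge {6,7}. Now deg[6]=0, deg[7]=1.
Step 6: smallest deg-1 vertex = 7, p_6 = 2. Add edge {2,7}. Now deg[7]=0, deg[2]=1.
Final: two remaining deg-1 vertices are 2, 8. Add edge {2,8}.

Answer: 1 2
3 8
2 4
5 7
6 7
2 7
2 8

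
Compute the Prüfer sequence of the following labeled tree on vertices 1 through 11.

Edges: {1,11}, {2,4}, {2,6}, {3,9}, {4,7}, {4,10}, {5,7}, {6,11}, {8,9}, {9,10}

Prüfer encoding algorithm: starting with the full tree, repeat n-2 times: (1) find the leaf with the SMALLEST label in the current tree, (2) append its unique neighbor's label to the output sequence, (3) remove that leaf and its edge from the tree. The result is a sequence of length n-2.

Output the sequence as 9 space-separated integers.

Answer: 11 9 7 4 9 10 4 2 6

Derivation:
Step 1: leaves = {1,3,5,8}. Remove smallest leaf 1, emit neighbor 11.
Step 2: leaves = {3,5,8,11}. Remove smallest leaf 3, emit neighbor 9.
Step 3: leaves = {5,8,11}. Remove smallest leaf 5, emit neighbor 7.
Step 4: leaves = {7,8,11}. Remove smallest leaf 7, emit neighbor 4.
Step 5: leaves = {8,11}. Remove smallest leaf 8, emit neighbor 9.
Step 6: leaves = {9,11}. Remove smallest leaf 9, emit neighbor 10.
Step 7: leaves = {10,11}. Remove smallest leaf 10, emit neighbor 4.
Step 8: leaves = {4,11}. Remove smallest leaf 4, emit neighbor 2.
Step 9: leaves = {2,11}. Remove smallest leaf 2, emit neighbor 6.
Done: 2 vertices remain (6, 11). Sequence = [11 9 7 4 9 10 4 2 6]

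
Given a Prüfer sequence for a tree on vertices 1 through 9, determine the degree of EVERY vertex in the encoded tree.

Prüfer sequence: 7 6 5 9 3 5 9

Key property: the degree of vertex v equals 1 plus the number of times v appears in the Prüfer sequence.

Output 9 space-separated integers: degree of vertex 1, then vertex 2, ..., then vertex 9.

p_1 = 7: count[7] becomes 1
p_2 = 6: count[6] becomes 1
p_3 = 5: count[5] becomes 1
p_4 = 9: count[9] becomes 1
p_5 = 3: count[3] becomes 1
p_6 = 5: count[5] becomes 2
p_7 = 9: count[9] becomes 2
Degrees (1 + count): deg[1]=1+0=1, deg[2]=1+0=1, deg[3]=1+1=2, deg[4]=1+0=1, deg[5]=1+2=3, deg[6]=1+1=2, deg[7]=1+1=2, deg[8]=1+0=1, deg[9]=1+2=3

Answer: 1 1 2 1 3 2 2 1 3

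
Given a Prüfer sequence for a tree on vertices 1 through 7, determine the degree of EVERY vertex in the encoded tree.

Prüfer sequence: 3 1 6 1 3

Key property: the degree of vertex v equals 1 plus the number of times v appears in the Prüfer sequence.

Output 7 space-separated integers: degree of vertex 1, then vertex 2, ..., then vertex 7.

p_1 = 3: count[3] becomes 1
p_2 = 1: count[1] becomes 1
p_3 = 6: count[6] becomes 1
p_4 = 1: count[1] becomes 2
p_5 = 3: count[3] becomes 2
Degrees (1 + count): deg[1]=1+2=3, deg[2]=1+0=1, deg[3]=1+2=3, deg[4]=1+0=1, deg[5]=1+0=1, deg[6]=1+1=2, deg[7]=1+0=1

Answer: 3 1 3 1 1 2 1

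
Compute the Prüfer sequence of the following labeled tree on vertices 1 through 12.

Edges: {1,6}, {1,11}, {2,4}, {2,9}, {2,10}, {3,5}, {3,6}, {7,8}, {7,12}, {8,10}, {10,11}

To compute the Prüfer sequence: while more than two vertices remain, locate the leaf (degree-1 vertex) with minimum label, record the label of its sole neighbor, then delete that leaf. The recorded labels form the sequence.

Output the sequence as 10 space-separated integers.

Answer: 2 3 6 1 11 2 10 10 8 7

Derivation:
Step 1: leaves = {4,5,9,12}. Remove smallest leaf 4, emit neighbor 2.
Step 2: leaves = {5,9,12}. Remove smallest leaf 5, emit neighbor 3.
Step 3: leaves = {3,9,12}. Remove smallest leaf 3, emit neighbor 6.
Step 4: leaves = {6,9,12}. Remove smallest leaf 6, emit neighbor 1.
Step 5: leaves = {1,9,12}. Remove smallest leaf 1, emit neighbor 11.
Step 6: leaves = {9,11,12}. Remove smallest leaf 9, emit neighbor 2.
Step 7: leaves = {2,11,12}. Remove smallest leaf 2, emit neighbor 10.
Step 8: leaves = {11,12}. Remove smallest leaf 11, emit neighbor 10.
Step 9: leaves = {10,12}. Remove smallest leaf 10, emit neighbor 8.
Step 10: leaves = {8,12}. Remove smallest leaf 8, emit neighbor 7.
Done: 2 vertices remain (7, 12). Sequence = [2 3 6 1 11 2 10 10 8 7]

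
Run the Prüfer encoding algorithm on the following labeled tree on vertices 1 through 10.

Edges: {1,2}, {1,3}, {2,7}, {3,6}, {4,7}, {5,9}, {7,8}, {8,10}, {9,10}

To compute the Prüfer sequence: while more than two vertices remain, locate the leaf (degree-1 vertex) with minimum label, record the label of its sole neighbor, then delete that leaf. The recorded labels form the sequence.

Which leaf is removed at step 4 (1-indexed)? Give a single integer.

Answer: 3

Derivation:
Step 1: current leaves = {4,5,6}. Remove leaf 4 (neighbor: 7).
Step 2: current leaves = {5,6}. Remove leaf 5 (neighbor: 9).
Step 3: current leaves = {6,9}. Remove leaf 6 (neighbor: 3).
Step 4: current leaves = {3,9}. Remove leaf 3 (neighbor: 1).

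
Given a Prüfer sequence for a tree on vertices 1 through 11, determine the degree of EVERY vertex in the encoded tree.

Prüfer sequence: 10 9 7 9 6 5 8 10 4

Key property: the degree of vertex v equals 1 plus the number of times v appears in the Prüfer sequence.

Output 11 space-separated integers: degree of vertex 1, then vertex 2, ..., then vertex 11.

Answer: 1 1 1 2 2 2 2 2 3 3 1

Derivation:
p_1 = 10: count[10] becomes 1
p_2 = 9: count[9] becomes 1
p_3 = 7: count[7] becomes 1
p_4 = 9: count[9] becomes 2
p_5 = 6: count[6] becomes 1
p_6 = 5: count[5] becomes 1
p_7 = 8: count[8] becomes 1
p_8 = 10: count[10] becomes 2
p_9 = 4: count[4] becomes 1
Degrees (1 + count): deg[1]=1+0=1, deg[2]=1+0=1, deg[3]=1+0=1, deg[4]=1+1=2, deg[5]=1+1=2, deg[6]=1+1=2, deg[7]=1+1=2, deg[8]=1+1=2, deg[9]=1+2=3, deg[10]=1+2=3, deg[11]=1+0=1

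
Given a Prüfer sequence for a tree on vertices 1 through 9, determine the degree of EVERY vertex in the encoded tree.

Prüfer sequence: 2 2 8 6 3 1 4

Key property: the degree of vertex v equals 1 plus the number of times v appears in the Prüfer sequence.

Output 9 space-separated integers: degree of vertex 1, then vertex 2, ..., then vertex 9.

Answer: 2 3 2 2 1 2 1 2 1

Derivation:
p_1 = 2: count[2] becomes 1
p_2 = 2: count[2] becomes 2
p_3 = 8: count[8] becomes 1
p_4 = 6: count[6] becomes 1
p_5 = 3: count[3] becomes 1
p_6 = 1: count[1] becomes 1
p_7 = 4: count[4] becomes 1
Degrees (1 + count): deg[1]=1+1=2, deg[2]=1+2=3, deg[3]=1+1=2, deg[4]=1+1=2, deg[5]=1+0=1, deg[6]=1+1=2, deg[7]=1+0=1, deg[8]=1+1=2, deg[9]=1+0=1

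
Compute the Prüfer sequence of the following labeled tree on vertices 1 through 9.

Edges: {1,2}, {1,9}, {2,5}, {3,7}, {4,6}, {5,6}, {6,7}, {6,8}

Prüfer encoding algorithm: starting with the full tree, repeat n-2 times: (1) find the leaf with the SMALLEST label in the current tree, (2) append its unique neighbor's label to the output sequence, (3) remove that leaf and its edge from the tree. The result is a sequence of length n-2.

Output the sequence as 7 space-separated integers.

Step 1: leaves = {3,4,8,9}. Remove smallest leaf 3, emit neighbor 7.
Step 2: leaves = {4,7,8,9}. Remove smallest leaf 4, emit neighbor 6.
Step 3: leaves = {7,8,9}. Remove smallest leaf 7, emit neighbor 6.
Step 4: leaves = {8,9}. Remove smallest leaf 8, emit neighbor 6.
Step 5: leaves = {6,9}. Remove smallest leaf 6, emit neighbor 5.
Step 6: leaves = {5,9}. Remove smallest leaf 5, emit neighbor 2.
Step 7: leaves = {2,9}. Remove smallest leaf 2, emit neighbor 1.
Done: 2 vertices remain (1, 9). Sequence = [7 6 6 6 5 2 1]

Answer: 7 6 6 6 5 2 1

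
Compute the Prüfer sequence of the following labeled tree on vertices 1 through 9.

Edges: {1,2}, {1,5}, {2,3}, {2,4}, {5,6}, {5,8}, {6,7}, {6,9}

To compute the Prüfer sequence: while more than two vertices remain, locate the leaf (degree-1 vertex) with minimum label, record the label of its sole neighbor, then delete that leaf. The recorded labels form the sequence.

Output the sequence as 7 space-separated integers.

Answer: 2 2 1 5 6 5 6

Derivation:
Step 1: leaves = {3,4,7,8,9}. Remove smallest leaf 3, emit neighbor 2.
Step 2: leaves = {4,7,8,9}. Remove smallest leaf 4, emit neighbor 2.
Step 3: leaves = {2,7,8,9}. Remove smallest leaf 2, emit neighbor 1.
Step 4: leaves = {1,7,8,9}. Remove smallest leaf 1, emit neighbor 5.
Step 5: leaves = {7,8,9}. Remove smallest leaf 7, emit neighbor 6.
Step 6: leaves = {8,9}. Remove smallest leaf 8, emit neighbor 5.
Step 7: leaves = {5,9}. Remove smallest leaf 5, emit neighbor 6.
Done: 2 vertices remain (6, 9). Sequence = [2 2 1 5 6 5 6]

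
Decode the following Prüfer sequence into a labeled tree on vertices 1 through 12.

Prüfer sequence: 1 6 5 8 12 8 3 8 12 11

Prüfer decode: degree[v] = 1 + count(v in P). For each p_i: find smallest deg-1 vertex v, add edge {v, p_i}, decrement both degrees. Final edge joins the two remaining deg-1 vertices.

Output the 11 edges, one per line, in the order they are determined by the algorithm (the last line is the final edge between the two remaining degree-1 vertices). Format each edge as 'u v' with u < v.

Answer: 1 2
1 6
4 5
5 8
6 12
7 8
3 9
3 8
8 12
10 11
11 12

Derivation:
Initial degrees: {1:2, 2:1, 3:2, 4:1, 5:2, 6:2, 7:1, 8:4, 9:1, 10:1, 11:2, 12:3}
Step 1: smallest deg-1 vertex = 2, p_1 = 1. Add edge {1,2}. Now deg[2]=0, deg[1]=1.
Step 2: smallest deg-1 vertex = 1, p_2 = 6. Add edge {1,6}. Now deg[1]=0, deg[6]=1.
Step 3: smallest deg-1 vertex = 4, p_3 = 5. Add edge {4,5}. Now deg[4]=0, deg[5]=1.
Step 4: smallest deg-1 vertex = 5, p_4 = 8. Add edge {5,8}. Now deg[5]=0, deg[8]=3.
Step 5: smallest deg-1 vertex = 6, p_5 = 12. Add edge {6,12}. Now deg[6]=0, deg[12]=2.
Step 6: smallest deg-1 vertex = 7, p_6 = 8. Add edge {7,8}. Now deg[7]=0, deg[8]=2.
Step 7: smallest deg-1 vertex = 9, p_7 = 3. Add edge {3,9}. Now deg[9]=0, deg[3]=1.
Step 8: smallest deg-1 vertex = 3, p_8 = 8. Add edge {3,8}. Now deg[3]=0, deg[8]=1.
Step 9: smallest deg-1 vertex = 8, p_9 = 12. Add edge {8,12}. Now deg[8]=0, deg[12]=1.
Step 10: smallest deg-1 vertex = 10, p_10 = 11. Add edge {10,11}. Now deg[10]=0, deg[11]=1.
Final: two remaining deg-1 vertices are 11, 12. Add edge {11,12}.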